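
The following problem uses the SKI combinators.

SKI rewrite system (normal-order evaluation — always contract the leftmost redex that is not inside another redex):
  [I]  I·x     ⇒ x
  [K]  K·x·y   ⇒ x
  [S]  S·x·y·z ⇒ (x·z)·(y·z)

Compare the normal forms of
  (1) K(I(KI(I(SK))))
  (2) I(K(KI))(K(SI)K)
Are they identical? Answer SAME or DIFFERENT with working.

Answer: SAME — A ⇓ KI, B ⇓ KI

Derivation:
Term A:
  start: K(I(KI(I(SK))))
  [1] K(KI(I(SK)))
  [2] KI

Term B:
  start: I(K(KI))(K(SI)K)
  [1] K(KI)(K(SI)K)
  [2] KI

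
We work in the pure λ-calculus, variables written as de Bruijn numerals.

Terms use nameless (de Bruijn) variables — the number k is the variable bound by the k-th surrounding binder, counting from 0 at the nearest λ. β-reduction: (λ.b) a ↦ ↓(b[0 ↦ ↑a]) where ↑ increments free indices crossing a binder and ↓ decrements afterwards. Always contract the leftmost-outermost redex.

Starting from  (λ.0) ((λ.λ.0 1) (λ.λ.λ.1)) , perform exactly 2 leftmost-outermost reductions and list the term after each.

Answer: after 2 steps: λ.0 (λ.λ.λ.1)

Reduction:
  start: (λ.0) ((λ.λ.0 1) (λ.λ.λ.1))
  →1  (λ.λ.0 1) (λ.λ.λ.1)
  →2  λ.0 (λ.λ.λ.1)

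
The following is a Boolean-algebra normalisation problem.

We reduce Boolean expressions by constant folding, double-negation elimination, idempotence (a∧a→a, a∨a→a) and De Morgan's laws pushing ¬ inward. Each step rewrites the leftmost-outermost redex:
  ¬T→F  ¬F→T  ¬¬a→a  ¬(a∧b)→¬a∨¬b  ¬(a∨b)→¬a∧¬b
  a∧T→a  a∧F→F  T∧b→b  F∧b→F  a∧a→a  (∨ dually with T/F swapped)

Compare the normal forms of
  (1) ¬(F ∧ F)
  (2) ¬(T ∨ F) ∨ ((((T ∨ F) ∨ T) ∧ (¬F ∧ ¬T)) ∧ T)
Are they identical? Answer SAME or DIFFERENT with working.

Answer: DIFFERENT — A ⇓ T, B ⇓ F

Working:
Term A:
  start: ¬(F ∧ F)
  →1  ¬F ∨ ¬F
  →2  ¬F
  →3  T

Term B:
  start: ¬(T ∨ F) ∨ ((((T ∨ F) ∨ T) ∧ (¬F ∧ ¬T)) ∧ T)
  →1  (¬T ∧ ¬F) ∨ ((((T ∨ F) ∨ T) ∧ (¬F ∧ ¬T)) ∧ T)
  →2  (F ∧ ¬F) ∨ ((((T ∨ F) ∨ T) ∧ (¬F ∧ ¬T)) ∧ T)
  →3  F ∨ ((((T ∨ F) ∨ T) ∧ (¬F ∧ ¬T)) ∧ T)
  →4  (((T ∨ F) ∨ T) ∧ (¬F ∧ ¬T)) ∧ T
  →5  ((T ∨ F) ∨ T) ∧ (¬F ∧ ¬T)
  →6  T ∧ (¬F ∧ ¬T)
  →7  ¬F ∧ ¬T
  →8  T ∧ ¬T
  →9  ¬T
  →10  F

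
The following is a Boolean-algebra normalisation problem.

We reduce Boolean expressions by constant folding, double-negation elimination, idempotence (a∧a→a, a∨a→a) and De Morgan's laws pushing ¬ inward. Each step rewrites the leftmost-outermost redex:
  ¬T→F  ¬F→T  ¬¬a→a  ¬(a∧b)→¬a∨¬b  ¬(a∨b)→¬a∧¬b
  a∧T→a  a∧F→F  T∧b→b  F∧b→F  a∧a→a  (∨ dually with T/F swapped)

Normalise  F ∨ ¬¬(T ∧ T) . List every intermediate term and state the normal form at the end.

  start: F ∨ ¬¬(T ∧ T)
  step 1: ¬¬(T ∧ T)
  step 2: T ∧ T
  step 3: T

Answer: normal form = T  (in 3 steps)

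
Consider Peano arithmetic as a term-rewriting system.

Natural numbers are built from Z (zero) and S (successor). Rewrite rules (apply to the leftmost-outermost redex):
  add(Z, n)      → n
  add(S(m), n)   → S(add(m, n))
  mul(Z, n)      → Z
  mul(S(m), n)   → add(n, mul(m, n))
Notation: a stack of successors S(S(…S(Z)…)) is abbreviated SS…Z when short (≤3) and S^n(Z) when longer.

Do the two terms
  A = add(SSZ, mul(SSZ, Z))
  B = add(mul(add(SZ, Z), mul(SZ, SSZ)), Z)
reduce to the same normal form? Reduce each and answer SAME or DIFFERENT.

Term A:
  start: add(SSZ, mul(SSZ, Z))
  [1] S(add(SZ, mul(SSZ, Z)))
  [2] S(S(add(Z, mul(SSZ, Z))))
  [3] S(S(mul(SSZ, Z)))
  [4] S(S(add(Z, mul(SZ, Z))))
  [5] S(S(mul(SZ, Z)))
  [6] S(S(add(Z, mul(Z, Z))))
  [7] S(S(mul(Z, Z)))
  [8] SSZ

Term B:
  start: add(mul(add(SZ, Z), mul(SZ, SSZ)), Z)
  [1] add(mul(S(add(Z, Z)), mul(SZ, SSZ)), Z)
  [2] add(add(mul(SZ, SSZ), mul(add(Z, Z), mul(SZ, SSZ))), Z)
  [3] add(add(add(SSZ, mul(Z, SSZ)), mul(add(Z, Z), mul(SZ, SSZ))), Z)
  [4] add(add(S(add(SZ, mul(Z, SSZ))), mul(add(Z, Z), mul(SZ, SSZ))), Z)
  [5] add(S(add(add(SZ, mul(Z, SSZ)), mul(add(Z, Z), mul(SZ, SSZ)))), Z)
  [6] S(add(add(add(SZ, mul(Z, SSZ)), mul(add(Z, Z), mul(SZ, SSZ))), Z))
  [7] S(add(add(S(add(Z, mul(Z, SSZ))), mul(add(Z, Z), mul(SZ, SSZ))), Z))
  [8] S(add(S(add(add(Z, mul(Z, SSZ)), mul(add(Z, Z), mul(SZ, SSZ)))), Z))
  [9] S(S(add(add(add(Z, mul(Z, SSZ)), mul(add(Z, Z), mul(SZ, SSZ))), Z)))
  [10] S(S(add(add(mul(Z, SSZ), mul(add(Z, Z), mul(SZ, SSZ))), Z)))
  [11] S(S(add(add(Z, mul(add(Z, Z), mul(SZ, SSZ))), Z)))
  [12] S(S(add(mul(add(Z, Z), mul(SZ, SSZ)), Z)))
  [13] S(S(add(mul(Z, mul(SZ, SSZ)), Z)))
  [14] S(S(add(Z, Z)))
  [15] SSZ

Answer: SAME — A ⇓ SSZ, B ⇓ SSZ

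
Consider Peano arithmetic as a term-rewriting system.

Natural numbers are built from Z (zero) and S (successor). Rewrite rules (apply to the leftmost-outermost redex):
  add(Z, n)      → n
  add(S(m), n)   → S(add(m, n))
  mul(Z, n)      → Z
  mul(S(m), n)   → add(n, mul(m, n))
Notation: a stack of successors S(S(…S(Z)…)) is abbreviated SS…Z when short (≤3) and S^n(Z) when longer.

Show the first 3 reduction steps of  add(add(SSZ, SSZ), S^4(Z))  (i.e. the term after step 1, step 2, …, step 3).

  start: add(add(SSZ, SSZ), S^4(Z))
  step 1: add(S(add(SZ, SSZ)), S^4(Z))
  step 2: S(add(add(SZ, SSZ), S^4(Z)))
  step 3: S(add(S(add(Z, SSZ)), S^4(Z)))

Answer: after 3 steps: S(add(S(add(Z, SSZ)), S^4(Z)))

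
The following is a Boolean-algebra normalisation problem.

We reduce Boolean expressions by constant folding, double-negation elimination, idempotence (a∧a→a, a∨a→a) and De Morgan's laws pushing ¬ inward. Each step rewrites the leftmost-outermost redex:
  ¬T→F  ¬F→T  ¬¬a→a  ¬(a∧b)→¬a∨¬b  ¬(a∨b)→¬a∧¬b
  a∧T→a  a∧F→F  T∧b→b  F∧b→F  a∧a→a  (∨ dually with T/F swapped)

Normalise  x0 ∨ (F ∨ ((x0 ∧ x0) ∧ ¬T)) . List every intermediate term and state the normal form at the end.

  start: x0 ∨ (F ∨ ((x0 ∧ x0) ∧ ¬T))
  [1] x0 ∨ ((x0 ∧ x0) ∧ ¬T)
  [2] x0 ∨ (x0 ∧ ¬T)
  [3] x0 ∨ (x0 ∧ F)
  [4] x0 ∨ F
  [5] x0

Answer: normal form = x0  (in 5 steps)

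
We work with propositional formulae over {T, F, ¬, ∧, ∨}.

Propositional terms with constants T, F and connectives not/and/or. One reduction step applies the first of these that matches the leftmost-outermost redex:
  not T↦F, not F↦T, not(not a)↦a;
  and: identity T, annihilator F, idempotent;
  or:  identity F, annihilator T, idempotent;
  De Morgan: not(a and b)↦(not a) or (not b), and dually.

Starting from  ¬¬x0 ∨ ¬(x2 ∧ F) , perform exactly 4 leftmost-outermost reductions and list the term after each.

Answer: after 4 steps: x0 ∨ T

Working:
  start: ¬¬x0 ∨ ¬(x2 ∧ F)
  step 1: x0 ∨ ¬(x2 ∧ F)
  step 2: x0 ∨ (¬x2 ∨ ¬F)
  step 3: x0 ∨ (¬x2 ∨ T)
  step 4: x0 ∨ T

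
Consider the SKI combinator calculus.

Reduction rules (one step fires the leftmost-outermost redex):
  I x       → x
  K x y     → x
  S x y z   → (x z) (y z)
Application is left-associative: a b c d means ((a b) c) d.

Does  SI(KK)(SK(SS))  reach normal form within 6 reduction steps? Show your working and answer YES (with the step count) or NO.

Answer: YES — reaches normal form K in 5 ≤ 6 steps

Derivation:
  start: SI(KK)(SK(SS))
  [1] I(SK(SS))(KK(SK(SS)))
  [2] SK(SS)(KK(SK(SS)))
  [3] K(KK(SK(SS)))(SS(KK(SK(SS))))
  [4] KK(SK(SS))
  [5] K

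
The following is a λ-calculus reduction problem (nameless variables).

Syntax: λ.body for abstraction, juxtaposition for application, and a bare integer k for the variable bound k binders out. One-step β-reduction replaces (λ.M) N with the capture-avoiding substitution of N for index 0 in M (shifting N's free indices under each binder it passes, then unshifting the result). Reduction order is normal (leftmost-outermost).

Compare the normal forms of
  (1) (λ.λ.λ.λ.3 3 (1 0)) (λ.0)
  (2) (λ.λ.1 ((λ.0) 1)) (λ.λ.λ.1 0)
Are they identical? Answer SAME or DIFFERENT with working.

Answer: SAME — A ⇓ λ.λ.λ.1 0, B ⇓ λ.λ.λ.1 0

Reduction:
Term A:
  start: (λ.λ.λ.λ.3 3 (1 0)) (λ.0)
  →1  λ.λ.λ.(λ.0) (λ.0) (1 0)
  →2  λ.λ.λ.(λ.0) (1 0)
  →3  λ.λ.λ.1 0

Term B:
  start: (λ.λ.1 ((λ.0) 1)) (λ.λ.λ.1 0)
  →1  λ.(λ.λ.λ.1 0) ((λ.0) (λ.λ.λ.1 0))
  →2  λ.λ.λ.1 0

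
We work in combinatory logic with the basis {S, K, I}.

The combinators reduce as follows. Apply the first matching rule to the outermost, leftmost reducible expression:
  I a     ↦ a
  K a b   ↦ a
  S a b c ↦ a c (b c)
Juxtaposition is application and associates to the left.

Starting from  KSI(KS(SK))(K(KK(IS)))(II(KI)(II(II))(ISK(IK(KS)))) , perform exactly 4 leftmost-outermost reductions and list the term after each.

Answer: after 4 steps: S(I(KI)(II(II))(ISK(IK(KS))))(K(KK(IS))(II(KI)(II(II))(ISK(IK(KS)))))

Reduction:
  start: KSI(KS(SK))(K(KK(IS)))(II(KI)(II(II))(ISK(IK(KS))))
  →1  S(KS(SK))(K(KK(IS)))(II(KI)(II(II))(ISK(IK(KS))))
  →2  KS(SK)(II(KI)(II(II))(ISK(IK(KS))))(K(KK(IS))(II(KI)(II(II))(ISK(IK(KS)))))
  →3  S(II(KI)(II(II))(ISK(IK(KS))))(K(KK(IS))(II(KI)(II(II))(ISK(IK(KS)))))
  →4  S(I(KI)(II(II))(ISK(IK(KS))))(K(KK(IS))(II(KI)(II(II))(ISK(IK(KS)))))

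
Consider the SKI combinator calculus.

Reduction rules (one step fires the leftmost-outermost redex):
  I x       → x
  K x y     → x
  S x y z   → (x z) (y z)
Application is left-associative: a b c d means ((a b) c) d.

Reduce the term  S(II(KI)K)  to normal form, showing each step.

  start: S(II(KI)K)
  →1  S(I(KI)K)
  →2  S(KIK)
  →3  SI

Answer: normal form = SI  (in 3 steps)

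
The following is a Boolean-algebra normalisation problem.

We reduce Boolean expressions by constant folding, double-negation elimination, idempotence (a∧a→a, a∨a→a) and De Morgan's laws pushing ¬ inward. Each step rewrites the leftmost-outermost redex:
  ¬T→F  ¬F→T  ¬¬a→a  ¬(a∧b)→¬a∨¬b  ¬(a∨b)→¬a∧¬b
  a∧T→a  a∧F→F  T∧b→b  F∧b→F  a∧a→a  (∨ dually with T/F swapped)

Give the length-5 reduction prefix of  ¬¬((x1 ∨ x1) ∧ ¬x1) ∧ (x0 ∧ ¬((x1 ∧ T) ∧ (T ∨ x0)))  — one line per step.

Answer: after 5 steps: (x1 ∧ ¬x1) ∧ (x0 ∧ ((¬x1 ∨ F) ∨ ¬(T ∨ x0)))

Working:
  start: ¬¬((x1 ∨ x1) ∧ ¬x1) ∧ (x0 ∧ ¬((x1 ∧ T) ∧ (T ∨ x0)))
  step 1: ((x1 ∨ x1) ∧ ¬x1) ∧ (x0 ∧ ¬((x1 ∧ T) ∧ (T ∨ x0)))
  step 2: (x1 ∧ ¬x1) ∧ (x0 ∧ ¬((x1 ∧ T) ∧ (T ∨ x0)))
  step 3: (x1 ∧ ¬x1) ∧ (x0 ∧ (¬(x1 ∧ T) ∨ ¬(T ∨ x0)))
  step 4: (x1 ∧ ¬x1) ∧ (x0 ∧ ((¬x1 ∨ ¬T) ∨ ¬(T ∨ x0)))
  step 5: (x1 ∧ ¬x1) ∧ (x0 ∧ ((¬x1 ∨ F) ∨ ¬(T ∨ x0)))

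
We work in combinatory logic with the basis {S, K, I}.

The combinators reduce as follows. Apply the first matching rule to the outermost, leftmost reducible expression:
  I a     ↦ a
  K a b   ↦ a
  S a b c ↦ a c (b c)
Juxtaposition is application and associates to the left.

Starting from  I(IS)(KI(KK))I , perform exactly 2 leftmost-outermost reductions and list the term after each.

Answer: after 2 steps: S(KI(KK))I

Working:
  start: I(IS)(KI(KK))I
  [1] IS(KI(KK))I
  [2] S(KI(KK))I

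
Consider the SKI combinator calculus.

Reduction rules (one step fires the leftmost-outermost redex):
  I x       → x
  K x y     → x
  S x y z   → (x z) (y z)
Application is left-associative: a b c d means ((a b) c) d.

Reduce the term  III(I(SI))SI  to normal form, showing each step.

  start: III(I(SI))SI
  [1] II(I(SI))SI
  [2] I(I(SI))SI
  [3] I(SI)SI
  [4] SISI
  [5] II(SI)
  [6] I(SI)
  [7] SI

Answer: normal form = SI  (in 7 steps)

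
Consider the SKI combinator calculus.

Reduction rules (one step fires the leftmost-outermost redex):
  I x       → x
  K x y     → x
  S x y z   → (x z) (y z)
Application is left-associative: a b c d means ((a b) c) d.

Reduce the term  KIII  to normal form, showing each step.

Answer: normal form = I  (in 2 steps)

Derivation:
  start: KIII
  step 1: II
  step 2: I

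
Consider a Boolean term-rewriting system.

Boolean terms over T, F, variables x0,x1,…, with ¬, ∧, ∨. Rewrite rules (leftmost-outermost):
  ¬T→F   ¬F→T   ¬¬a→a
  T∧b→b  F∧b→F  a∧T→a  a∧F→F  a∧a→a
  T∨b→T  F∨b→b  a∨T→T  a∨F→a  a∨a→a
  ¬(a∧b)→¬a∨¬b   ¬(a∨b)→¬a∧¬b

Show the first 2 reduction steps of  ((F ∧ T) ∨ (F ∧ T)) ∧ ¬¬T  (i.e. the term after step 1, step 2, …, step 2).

Answer: after 2 steps: F ∧ ¬¬T

Working:
  start: ((F ∧ T) ∨ (F ∧ T)) ∧ ¬¬T
  →1  (F ∧ T) ∧ ¬¬T
  →2  F ∧ ¬¬T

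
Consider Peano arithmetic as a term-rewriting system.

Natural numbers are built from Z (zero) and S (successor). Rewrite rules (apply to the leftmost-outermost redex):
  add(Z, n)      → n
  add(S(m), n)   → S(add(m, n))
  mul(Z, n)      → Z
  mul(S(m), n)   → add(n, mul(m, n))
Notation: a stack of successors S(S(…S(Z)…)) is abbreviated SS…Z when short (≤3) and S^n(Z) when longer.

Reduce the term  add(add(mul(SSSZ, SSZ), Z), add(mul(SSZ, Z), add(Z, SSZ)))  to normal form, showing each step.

  start: add(add(mul(SSSZ, SSZ), Z), add(mul(SSZ, Z), add(Z, SSZ)))
  step 1: add(add(add(SSZ, mul(SSZ, SSZ)), Z), add(mul(SSZ, Z), add(Z, SSZ)))
  step 2: add(add(S(add(SZ, mul(SSZ, SSZ))), Z), add(mul(SSZ, Z), add(Z, SSZ)))
  step 3: add(S(add(add(SZ, mul(SSZ, SSZ)), Z)), add(mul(SSZ, Z), add(Z, SSZ)))
  step 4: S(add(add(add(SZ, mul(SSZ, SSZ)), Z), add(mul(SSZ, Z), add(Z, SSZ))))
  step 5: S(add(add(S(add(Z, mul(SSZ, SSZ))), Z), add(mul(SSZ, Z), add(Z, SSZ))))
  step 6: S(add(S(add(add(Z, mul(SSZ, SSZ)), Z)), add(mul(SSZ, Z), add(Z, SSZ))))
  step 7: S(S(add(add(add(Z, mul(SSZ, SSZ)), Z), add(mul(SSZ, Z), add(Z, SSZ)))))
  step 8: S(S(add(add(mul(SSZ, SSZ), Z), add(mul(SSZ, Z), add(Z, SSZ)))))
  step 9: S(S(add(add(add(SSZ, mul(SZ, SSZ)), Z), add(mul(SSZ, Z), add(Z, SSZ)))))
  step 10: S(S(add(add(S(add(SZ, mul(SZ, SSZ))), Z), add(mul(SSZ, Z), add(Z, SSZ)))))
  step 11: S(S(add(S(add(add(SZ, mul(SZ, SSZ)), Z)), add(mul(SSZ, Z), add(Z, SSZ)))))
  step 12: S(S(S(add(add(add(SZ, mul(SZ, SSZ)), Z), add(mul(SSZ, Z), add(Z, SSZ))))))
  step 13: S(S(S(add(add(S(add(Z, mul(SZ, SSZ))), Z), add(mul(SSZ, Z), add(Z, SSZ))))))
  step 14: S(S(S(add(S(add(add(Z, mul(SZ, SSZ)), Z)), add(mul(SSZ, Z), add(Z, SSZ))))))
  step 15: S(S(S(S(add(add(add(Z, mul(SZ, SSZ)), Z), add(mul(SSZ, Z), add(Z, SSZ)))))))
  step 16: S(S(S(S(add(add(mul(SZ, SSZ), Z), add(mul(SSZ, Z), add(Z, SSZ)))))))
  step 17: S(S(S(S(add(add(add(SSZ, mul(Z, SSZ)), Z), add(mul(SSZ, Z), add(Z, SSZ)))))))
  step 18: S(S(S(S(add(add(S(add(SZ, mul(Z, SSZ))), Z), add(mul(SSZ, Z), add(Z, SSZ)))))))
  step 19: S(S(S(S(add(S(add(add(SZ, mul(Z, SSZ)), Z)), add(mul(SSZ, Z), add(Z, SSZ)))))))
  step 20: S(S(S(S(S(add(add(add(SZ, mul(Z, SSZ)), Z), add(mul(SSZ, Z), add(Z, SSZ))))))))
  step 21: S(S(S(S(S(add(add(S(add(Z, mul(Z, SSZ))), Z), add(mul(SSZ, Z), add(Z, SSZ))))))))
  step 22: S(S(S(S(S(add(S(add(add(Z, mul(Z, SSZ)), Z)), add(mul(SSZ, Z), add(Z, SSZ))))))))
  step 23: S(S(S(S(S(S(add(add(add(Z, mul(Z, SSZ)), Z), add(mul(SSZ, Z), add(Z, SSZ)))))))))
  step 24: S(S(S(S(S(S(add(add(mul(Z, SSZ), Z), add(mul(SSZ, Z), add(Z, SSZ)))))))))
  step 25: S(S(S(S(S(S(add(add(Z, Z), add(mul(SSZ, Z), add(Z, SSZ)))))))))
  step 26: S(S(S(S(S(S(add(Z, add(mul(SSZ, Z), add(Z, SSZ)))))))))
  step 27: S(S(S(S(S(S(add(mul(SSZ, Z), add(Z, SSZ))))))))
  step 28: S(S(S(S(S(S(add(add(Z, mul(SZ, Z)), add(Z, SSZ))))))))
  step 29: S(S(S(S(S(S(add(mul(SZ, Z), add(Z, SSZ))))))))
  step 30: S(S(S(S(S(S(add(add(Z, mul(Z, Z)), add(Z, SSZ))))))))
  step 31: S(S(S(S(S(S(add(mul(Z, Z), add(Z, SSZ))))))))
  step 32: S(S(S(S(S(S(add(Z, add(Z, SSZ))))))))
  step 33: S(S(S(S(S(S(add(Z, SSZ)))))))
  step 34: S^8(Z)

Answer: normal form = S^8(Z)  (in 34 steps)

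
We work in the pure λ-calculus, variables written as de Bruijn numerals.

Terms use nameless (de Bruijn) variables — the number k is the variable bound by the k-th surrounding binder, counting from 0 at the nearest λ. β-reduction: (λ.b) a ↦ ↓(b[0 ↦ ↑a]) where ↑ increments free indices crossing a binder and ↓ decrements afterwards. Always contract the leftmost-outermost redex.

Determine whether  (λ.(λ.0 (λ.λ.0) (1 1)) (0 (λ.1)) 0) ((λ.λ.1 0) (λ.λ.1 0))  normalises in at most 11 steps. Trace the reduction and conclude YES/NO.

Answer: NO — after 11 steps the term is (λ.λ.1 0) (λ.λ.1 0) ((λ.λ.1 0) (λ.λ.1 0)) ((λ.λ.1 0) (λ.λ.1 0)), not yet normal

Working:
  start: (λ.(λ.0 (λ.λ.0) (1 1)) (0 (λ.1)) 0) ((λ.λ.1 0) (λ.λ.1 0))
  →1  (λ.0 (λ.λ.0) ((λ.λ.1 0) (λ.λ.1 0) ((λ.λ.1 0) (λ.λ.1 0)))) ((λ.λ.1 0) (λ.λ.1 0) (λ.(λ.λ.1 0) (λ.λ.1 0))) ((λ.λ.1 0) (λ.λ.1 0))
  →2  (λ.λ.1 0) (λ.λ.1 0) (λ.(λ.λ.1 0) (λ.λ.1 0)) (λ.λ.0) ((λ.λ.1 0) (λ.λ.1 0) ((λ.λ.1 0) (λ.λ.1 0))) ((λ.λ.1 0) (λ.λ.1 0))
  →3  (λ.(λ.λ.1 0) 0) (λ.(λ.λ.1 0) (λ.λ.1 0)) (λ.λ.0) ((λ.λ.1 0) (λ.λ.1 0) ((λ.λ.1 0) (λ.λ.1 0))) ((λ.λ.1 0) (λ.λ.1 0))
  →4  (λ.λ.1 0) (λ.(λ.λ.1 0) (λ.λ.1 0)) (λ.λ.0) ((λ.λ.1 0) (λ.λ.1 0) ((λ.λ.1 0) (λ.λ.1 0))) ((λ.λ.1 0) (λ.λ.1 0))
  →5  (λ.(λ.(λ.λ.1 0) (λ.λ.1 0)) 0) (λ.λ.0) ((λ.λ.1 0) (λ.λ.1 0) ((λ.λ.1 0) (λ.λ.1 0))) ((λ.λ.1 0) (λ.λ.1 0))
  →6  (λ.(λ.λ.1 0) (λ.λ.1 0)) (λ.λ.0) ((λ.λ.1 0) (λ.λ.1 0) ((λ.λ.1 0) (λ.λ.1 0))) ((λ.λ.1 0) (λ.λ.1 0))
  →7  (λ.λ.1 0) (λ.λ.1 0) ((λ.λ.1 0) (λ.λ.1 0) ((λ.λ.1 0) (λ.λ.1 0))) ((λ.λ.1 0) (λ.λ.1 0))
  →8  (λ.(λ.λ.1 0) 0) ((λ.λ.1 0) (λ.λ.1 0) ((λ.λ.1 0) (λ.λ.1 0))) ((λ.λ.1 0) (λ.λ.1 0))
  →9  (λ.λ.1 0) ((λ.λ.1 0) (λ.λ.1 0) ((λ.λ.1 0) (λ.λ.1 0))) ((λ.λ.1 0) (λ.λ.1 0))
  →10  (λ.(λ.λ.1 0) (λ.λ.1 0) ((λ.λ.1 0) (λ.λ.1 0)) 0) ((λ.λ.1 0) (λ.λ.1 0))
  →11  (λ.λ.1 0) (λ.λ.1 0) ((λ.λ.1 0) (λ.λ.1 0)) ((λ.λ.1 0) (λ.λ.1 0))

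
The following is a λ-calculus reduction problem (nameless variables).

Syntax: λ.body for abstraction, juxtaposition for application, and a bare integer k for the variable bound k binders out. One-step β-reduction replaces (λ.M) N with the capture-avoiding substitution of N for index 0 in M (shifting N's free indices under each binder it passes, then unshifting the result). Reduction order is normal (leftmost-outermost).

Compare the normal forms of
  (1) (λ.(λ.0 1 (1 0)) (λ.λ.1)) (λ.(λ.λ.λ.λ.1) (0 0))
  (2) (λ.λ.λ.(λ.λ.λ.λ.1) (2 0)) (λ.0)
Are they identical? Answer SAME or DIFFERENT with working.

Term A:
  start: (λ.(λ.0 1 (1 0)) (λ.λ.1)) (λ.(λ.λ.λ.λ.1) (0 0))
  step 1: (λ.0 (λ.(λ.λ.λ.λ.1) (0 0)) ((λ.(λ.λ.λ.λ.1) (0 0)) 0)) (λ.λ.1)
  step 2: (λ.λ.1) (λ.(λ.λ.λ.λ.1) (0 0)) ((λ.(λ.λ.λ.λ.1) (0 0)) (λ.λ.1))
  step 3: (λ.λ.(λ.λ.λ.λ.1) (0 0)) ((λ.(λ.λ.λ.λ.1) (0 0)) (λ.λ.1))
  step 4: λ.(λ.λ.λ.λ.1) (0 0)
  step 5: λ.λ.λ.λ.1

Term B:
  start: (λ.λ.λ.(λ.λ.λ.λ.1) (2 0)) (λ.0)
  step 1: λ.λ.(λ.λ.λ.λ.1) ((λ.0) 0)
  step 2: λ.λ.λ.λ.λ.1

Answer: DIFFERENT — A ⇓ λ.λ.λ.λ.1, B ⇓ λ.λ.λ.λ.λ.1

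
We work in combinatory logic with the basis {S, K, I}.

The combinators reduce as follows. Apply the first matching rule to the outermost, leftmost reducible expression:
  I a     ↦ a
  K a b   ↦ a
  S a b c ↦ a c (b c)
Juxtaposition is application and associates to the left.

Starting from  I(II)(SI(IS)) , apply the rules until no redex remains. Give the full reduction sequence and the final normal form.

  start: I(II)(SI(IS))
  →1  II(SI(IS))
  →2  I(SI(IS))
  →3  SI(IS)
  →4  SIS

Answer: normal form = SIS  (in 4 steps)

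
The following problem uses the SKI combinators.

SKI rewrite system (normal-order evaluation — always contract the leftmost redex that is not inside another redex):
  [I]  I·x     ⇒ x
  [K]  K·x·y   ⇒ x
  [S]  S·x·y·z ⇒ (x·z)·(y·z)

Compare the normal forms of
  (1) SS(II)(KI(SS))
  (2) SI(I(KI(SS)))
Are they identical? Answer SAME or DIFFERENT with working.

Term A:
  start: SS(II)(KI(SS))
  [1] S(KI(SS))(II(KI(SS)))
  [2] SI(II(KI(SS)))
  [3] SI(I(KI(SS)))
  [4] SI(KI(SS))
  [5] SII

Term B:
  start: SI(I(KI(SS)))
  [1] SI(KI(SS))
  [2] SII

Answer: SAME — A ⇓ SII, B ⇓ SII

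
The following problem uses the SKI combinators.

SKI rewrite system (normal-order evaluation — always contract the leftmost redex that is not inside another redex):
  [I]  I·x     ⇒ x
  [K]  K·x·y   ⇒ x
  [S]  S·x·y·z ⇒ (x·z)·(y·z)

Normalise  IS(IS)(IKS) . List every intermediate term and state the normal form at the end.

Answer: normal form = SS(KS)  (in 3 steps)

Derivation:
  start: IS(IS)(IKS)
  →1  S(IS)(IKS)
  →2  SS(IKS)
  →3  SS(KS)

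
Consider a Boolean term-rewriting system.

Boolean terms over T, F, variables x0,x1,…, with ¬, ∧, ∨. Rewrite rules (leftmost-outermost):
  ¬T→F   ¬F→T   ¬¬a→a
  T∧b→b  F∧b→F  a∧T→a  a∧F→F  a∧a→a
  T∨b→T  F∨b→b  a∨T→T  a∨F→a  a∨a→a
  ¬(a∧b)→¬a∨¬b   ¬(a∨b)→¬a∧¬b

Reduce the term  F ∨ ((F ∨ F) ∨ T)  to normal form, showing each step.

Answer: normal form = T  (in 2 steps)

Reduction:
  start: F ∨ ((F ∨ F) ∨ T)
  →1  (F ∨ F) ∨ T
  →2  T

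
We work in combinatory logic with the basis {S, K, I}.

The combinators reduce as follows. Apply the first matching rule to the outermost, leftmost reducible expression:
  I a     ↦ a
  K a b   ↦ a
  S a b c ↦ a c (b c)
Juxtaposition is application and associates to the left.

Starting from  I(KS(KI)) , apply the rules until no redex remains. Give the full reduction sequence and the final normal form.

  start: I(KS(KI))
  →1  KS(KI)
  →2  S

Answer: normal form = S  (in 2 steps)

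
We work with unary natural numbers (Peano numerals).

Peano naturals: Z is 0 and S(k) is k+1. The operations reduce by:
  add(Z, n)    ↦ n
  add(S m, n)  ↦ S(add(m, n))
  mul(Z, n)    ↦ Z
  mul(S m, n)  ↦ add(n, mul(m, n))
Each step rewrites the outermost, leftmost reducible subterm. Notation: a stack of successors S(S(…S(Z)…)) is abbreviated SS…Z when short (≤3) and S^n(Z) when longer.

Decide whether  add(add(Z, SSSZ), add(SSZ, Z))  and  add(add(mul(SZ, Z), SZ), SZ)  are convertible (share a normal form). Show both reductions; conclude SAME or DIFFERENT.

Term A:
  start: add(add(Z, SSSZ), add(SSZ, Z))
  [1] add(SSSZ, add(SSZ, Z))
  [2] S(add(SSZ, add(SSZ, Z)))
  [3] S(S(add(SZ, add(SSZ, Z))))
  [4] S(S(S(add(Z, add(SSZ, Z)))))
  [5] S(S(S(add(SSZ, Z))))
  [6] S(S(S(S(add(SZ, Z)))))
  [7] S(S(S(S(S(add(Z, Z))))))
  [8] S^5(Z)

Term B:
  start: add(add(mul(SZ, Z), SZ), SZ)
  [1] add(add(add(Z, mul(Z, Z)), SZ), SZ)
  [2] add(add(mul(Z, Z), SZ), SZ)
  [3] add(add(Z, SZ), SZ)
  [4] add(SZ, SZ)
  [5] S(add(Z, SZ))
  [6] SSZ

Answer: DIFFERENT — A ⇓ S^5(Z), B ⇓ SSZ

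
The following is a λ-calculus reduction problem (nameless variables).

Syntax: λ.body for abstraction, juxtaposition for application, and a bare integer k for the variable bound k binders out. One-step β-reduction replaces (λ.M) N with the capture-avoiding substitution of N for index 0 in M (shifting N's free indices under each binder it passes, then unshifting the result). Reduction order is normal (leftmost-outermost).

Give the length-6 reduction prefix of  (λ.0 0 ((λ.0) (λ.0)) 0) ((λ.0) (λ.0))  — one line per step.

  start: (λ.0 0 ((λ.0) (λ.0)) 0) ((λ.0) (λ.0))
  [1] (λ.0) (λ.0) ((λ.0) (λ.0)) ((λ.0) (λ.0)) ((λ.0) (λ.0))
  [2] (λ.0) ((λ.0) (λ.0)) ((λ.0) (λ.0)) ((λ.0) (λ.0))
  [3] (λ.0) (λ.0) ((λ.0) (λ.0)) ((λ.0) (λ.0))
  [4] (λ.0) ((λ.0) (λ.0)) ((λ.0) (λ.0))
  [5] (λ.0) (λ.0) ((λ.0) (λ.0))
  [6] (λ.0) ((λ.0) (λ.0))

Answer: after 6 steps: (λ.0) ((λ.0) (λ.0))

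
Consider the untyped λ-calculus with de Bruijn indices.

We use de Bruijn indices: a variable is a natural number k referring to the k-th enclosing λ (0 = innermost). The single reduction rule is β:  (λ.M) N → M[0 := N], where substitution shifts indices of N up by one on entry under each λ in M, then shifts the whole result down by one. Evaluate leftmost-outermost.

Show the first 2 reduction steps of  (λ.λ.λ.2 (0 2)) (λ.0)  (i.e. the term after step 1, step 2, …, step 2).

  start: (λ.λ.λ.2 (0 2)) (λ.0)
  [1] λ.λ.(λ.0) (0 (λ.0))
  [2] λ.λ.0 (λ.0)

Answer: after 2 steps: λ.λ.0 (λ.0)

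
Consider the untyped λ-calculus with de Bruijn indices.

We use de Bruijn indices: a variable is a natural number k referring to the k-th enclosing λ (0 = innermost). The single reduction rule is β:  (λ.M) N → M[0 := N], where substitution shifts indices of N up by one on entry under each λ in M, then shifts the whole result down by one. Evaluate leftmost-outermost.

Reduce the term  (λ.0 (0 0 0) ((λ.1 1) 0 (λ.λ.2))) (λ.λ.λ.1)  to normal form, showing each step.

  start: (λ.0 (0 0 0) ((λ.1 1) 0 (λ.λ.2))) (λ.λ.λ.1)
  step 1: (λ.λ.λ.1) ((λ.λ.λ.1) (λ.λ.λ.1) (λ.λ.λ.1)) ((λ.(λ.λ.λ.1) (λ.λ.λ.1)) (λ.λ.λ.1) (λ.λ.λ.λ.λ.1))
  step 2: (λ.λ.1) ((λ.(λ.λ.λ.1) (λ.λ.λ.1)) (λ.λ.λ.1) (λ.λ.λ.λ.λ.1))
  step 3: λ.(λ.(λ.λ.λ.1) (λ.λ.λ.1)) (λ.λ.λ.1) (λ.λ.λ.λ.λ.1)
  step 4: λ.(λ.λ.λ.1) (λ.λ.λ.1) (λ.λ.λ.λ.λ.1)
  step 5: λ.(λ.λ.1) (λ.λ.λ.λ.λ.1)
  step 6: λ.λ.λ.λ.λ.λ.λ.1

Answer: normal form = λ.λ.λ.λ.λ.λ.λ.1  (in 6 steps)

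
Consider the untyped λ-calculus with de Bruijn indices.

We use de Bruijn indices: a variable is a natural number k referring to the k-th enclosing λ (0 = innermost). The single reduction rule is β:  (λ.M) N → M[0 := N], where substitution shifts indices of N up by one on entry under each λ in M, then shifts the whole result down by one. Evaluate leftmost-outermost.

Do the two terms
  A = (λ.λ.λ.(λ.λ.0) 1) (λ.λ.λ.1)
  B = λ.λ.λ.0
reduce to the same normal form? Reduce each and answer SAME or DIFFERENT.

Answer: SAME — A ⇓ λ.λ.λ.0, B ⇓ λ.λ.λ.0

Reduction:
Term A:
  start: (λ.λ.λ.(λ.λ.0) 1) (λ.λ.λ.1)
  →1  λ.λ.(λ.λ.0) 1
  →2  λ.λ.λ.0

Term B:
  start: λ.λ.λ.0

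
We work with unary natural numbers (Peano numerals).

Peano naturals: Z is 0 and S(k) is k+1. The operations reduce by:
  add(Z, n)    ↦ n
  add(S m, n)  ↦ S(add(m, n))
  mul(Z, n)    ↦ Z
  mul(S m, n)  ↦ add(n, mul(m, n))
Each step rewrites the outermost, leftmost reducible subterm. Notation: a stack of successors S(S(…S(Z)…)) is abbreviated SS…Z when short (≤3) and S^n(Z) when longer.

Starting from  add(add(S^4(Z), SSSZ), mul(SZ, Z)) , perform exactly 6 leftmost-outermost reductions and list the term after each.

  start: add(add(S^4(Z), SSSZ), mul(SZ, Z))
  step 1: add(S(add(SSSZ, SSSZ)), mul(SZ, Z))
  step 2: S(add(add(SSSZ, SSSZ), mul(SZ, Z)))
  step 3: S(add(S(add(SSZ, SSSZ)), mul(SZ, Z)))
  step 4: S(S(add(add(SSZ, SSSZ), mul(SZ, Z))))
  step 5: S(S(add(S(add(SZ, SSSZ)), mul(SZ, Z))))
  step 6: S(S(S(add(add(SZ, SSSZ), mul(SZ, Z)))))

Answer: after 6 steps: S(S(S(add(add(SZ, SSSZ), mul(SZ, Z)))))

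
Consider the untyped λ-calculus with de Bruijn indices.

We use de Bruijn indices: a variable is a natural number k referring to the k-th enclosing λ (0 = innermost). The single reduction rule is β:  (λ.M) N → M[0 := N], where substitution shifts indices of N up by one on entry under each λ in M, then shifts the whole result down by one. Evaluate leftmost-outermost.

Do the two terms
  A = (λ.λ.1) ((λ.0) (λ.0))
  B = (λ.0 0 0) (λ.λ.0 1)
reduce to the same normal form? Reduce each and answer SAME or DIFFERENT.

Answer: DIFFERENT — A ⇓ λ.λ.0, B ⇓ λ.0 (λ.λ.0 1)

Reduction:
Term A:
  start: (λ.λ.1) ((λ.0) (λ.0))
  [1] λ.(λ.0) (λ.0)
  [2] λ.λ.0

Term B:
  start: (λ.0 0 0) (λ.λ.0 1)
  [1] (λ.λ.0 1) (λ.λ.0 1) (λ.λ.0 1)
  [2] (λ.0 (λ.λ.0 1)) (λ.λ.0 1)
  [3] (λ.λ.0 1) (λ.λ.0 1)
  [4] λ.0 (λ.λ.0 1)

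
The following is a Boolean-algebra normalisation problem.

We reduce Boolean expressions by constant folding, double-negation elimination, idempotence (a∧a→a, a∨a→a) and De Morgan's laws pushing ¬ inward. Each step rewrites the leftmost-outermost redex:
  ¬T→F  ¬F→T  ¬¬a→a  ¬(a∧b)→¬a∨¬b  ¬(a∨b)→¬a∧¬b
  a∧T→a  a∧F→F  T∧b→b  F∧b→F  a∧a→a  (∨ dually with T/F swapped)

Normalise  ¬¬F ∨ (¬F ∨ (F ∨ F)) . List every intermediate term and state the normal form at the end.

  start: ¬¬F ∨ (¬F ∨ (F ∨ F))
  [1] F ∨ (¬F ∨ (F ∨ F))
  [2] ¬F ∨ (F ∨ F)
  [3] T ∨ (F ∨ F)
  [4] T

Answer: normal form = T  (in 4 steps)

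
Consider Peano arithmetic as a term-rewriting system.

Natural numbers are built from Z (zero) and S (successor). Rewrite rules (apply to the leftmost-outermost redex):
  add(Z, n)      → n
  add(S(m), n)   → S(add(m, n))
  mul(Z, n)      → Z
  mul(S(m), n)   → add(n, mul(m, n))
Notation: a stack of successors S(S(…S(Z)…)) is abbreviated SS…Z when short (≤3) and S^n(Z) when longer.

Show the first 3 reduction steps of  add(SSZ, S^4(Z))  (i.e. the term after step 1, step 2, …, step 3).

  start: add(SSZ, S^4(Z))
  →1  S(add(SZ, S^4(Z)))
  →2  S(S(add(Z, S^4(Z))))
  →3  S^6(Z)

Answer: after 3 steps: S^6(Z)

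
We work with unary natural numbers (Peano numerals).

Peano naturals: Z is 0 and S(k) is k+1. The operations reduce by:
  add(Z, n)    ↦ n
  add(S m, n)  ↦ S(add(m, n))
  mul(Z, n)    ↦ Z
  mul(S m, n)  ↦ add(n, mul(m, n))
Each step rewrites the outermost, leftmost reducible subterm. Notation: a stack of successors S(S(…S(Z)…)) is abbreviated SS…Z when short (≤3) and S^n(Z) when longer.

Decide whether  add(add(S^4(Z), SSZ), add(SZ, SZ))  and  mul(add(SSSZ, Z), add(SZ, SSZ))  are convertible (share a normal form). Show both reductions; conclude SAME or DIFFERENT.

Answer: DIFFERENT — A ⇓ S^8(Z), B ⇓ S^9(Z)

Derivation:
Term A:
  start: add(add(S^4(Z), SSZ), add(SZ, SZ))
  step 1: add(S(add(SSSZ, SSZ)), add(SZ, SZ))
  step 2: S(add(add(SSSZ, SSZ), add(SZ, SZ)))
  step 3: S(add(S(add(SSZ, SSZ)), add(SZ, SZ)))
  step 4: S(S(add(add(SSZ, SSZ), add(SZ, SZ))))
  step 5: S(S(add(S(add(SZ, SSZ)), add(SZ, SZ))))
  step 6: S(S(S(add(add(SZ, SSZ), add(SZ, SZ)))))
  step 7: S(S(S(add(S(add(Z, SSZ)), add(SZ, SZ)))))
  step 8: S(S(S(S(add(add(Z, SSZ), add(SZ, SZ))))))
  step 9: S(S(S(S(add(SSZ, add(SZ, SZ))))))
  step 10: S(S(S(S(S(add(SZ, add(SZ, SZ)))))))
  step 11: S(S(S(S(S(S(add(Z, add(SZ, SZ))))))))
  step 12: S(S(S(S(S(S(add(SZ, SZ)))))))
  step 13: S(S(S(S(S(S(S(add(Z, SZ))))))))
  step 14: S^8(Z)

Term B:
  start: mul(add(SSSZ, Z), add(SZ, SSZ))
  step 1: mul(S(add(SSZ, Z)), add(SZ, SSZ))
  step 2: add(add(SZ, SSZ), mul(add(SSZ, Z), add(SZ, SSZ)))
  step 3: add(S(add(Z, SSZ)), mul(add(SSZ, Z), add(SZ, SSZ)))
  step 4: S(add(add(Z, SSZ), mul(add(SSZ, Z), add(SZ, SSZ))))
  step 5: S(add(SSZ, mul(add(SSZ, Z), add(SZ, SSZ))))
  step 6: S(S(add(SZ, mul(add(SSZ, Z), add(SZ, SSZ)))))
  step 7: S(S(S(add(Z, mul(add(SSZ, Z), add(SZ, SSZ))))))
  step 8: S(S(S(mul(add(SSZ, Z), add(SZ, SSZ)))))
  step 9: S(S(S(mul(S(add(SZ, Z)), add(SZ, SSZ)))))
  step 10: S(S(S(add(add(SZ, SSZ), mul(add(SZ, Z), add(SZ, SSZ))))))
  step 11: S(S(S(add(S(add(Z, SSZ)), mul(add(SZ, Z), add(SZ, SSZ))))))
  step 12: S(S(S(S(add(add(Z, SSZ), mul(add(SZ, Z), add(SZ, SSZ)))))))
  step 13: S(S(S(S(add(SSZ, mul(add(SZ, Z), add(SZ, SSZ)))))))
  step 14: S(S(S(S(S(add(SZ, mul(add(SZ, Z), add(SZ, SSZ))))))))
  step 15: S(S(S(S(S(S(add(Z, mul(add(SZ, Z), add(SZ, SSZ)))))))))
  step 16: S(S(S(S(S(S(mul(add(SZ, Z), add(SZ, SSZ))))))))
  step 17: S(S(S(S(S(S(mul(S(add(Z, Z)), add(SZ, SSZ))))))))
  step 18: S(S(S(S(S(S(add(add(SZ, SSZ), mul(add(Z, Z), add(SZ, SSZ)))))))))
  step 19: S(S(S(S(S(S(add(S(add(Z, SSZ)), mul(add(Z, Z), add(SZ, SSZ)))))))))
  step 20: S(S(S(S(S(S(S(add(add(Z, SSZ), mul(add(Z, Z), add(SZ, SSZ))))))))))
  step 21: S(S(S(S(S(S(S(add(SSZ, mul(add(Z, Z), add(SZ, SSZ))))))))))
  step 22: S(S(S(S(S(S(S(S(add(SZ, mul(add(Z, Z), add(SZ, SSZ)))))))))))
  step 23: S(S(S(S(S(S(S(S(S(add(Z, mul(add(Z, Z), add(SZ, SSZ))))))))))))
  step 24: S(S(S(S(S(S(S(S(S(mul(add(Z, Z), add(SZ, SSZ)))))))))))
  step 25: S(S(S(S(S(S(S(S(S(mul(Z, add(SZ, SSZ)))))))))))
  step 26: S^9(Z)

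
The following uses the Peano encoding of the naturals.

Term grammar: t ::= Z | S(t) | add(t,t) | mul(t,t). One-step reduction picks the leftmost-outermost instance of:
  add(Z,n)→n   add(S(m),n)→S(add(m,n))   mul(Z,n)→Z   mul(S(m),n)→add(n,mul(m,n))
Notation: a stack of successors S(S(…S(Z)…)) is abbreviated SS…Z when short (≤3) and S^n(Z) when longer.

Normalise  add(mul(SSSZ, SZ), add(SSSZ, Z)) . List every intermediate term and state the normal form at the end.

Answer: normal form = S^6(Z)  (in 18 steps)

Reduction:
  start: add(mul(SSSZ, SZ), add(SSSZ, Z))
  [1] add(add(SZ, mul(SSZ, SZ)), add(SSSZ, Z))
  [2] add(S(add(Z, mul(SSZ, SZ))), add(SSSZ, Z))
  [3] S(add(add(Z, mul(SSZ, SZ)), add(SSSZ, Z)))
  [4] S(add(mul(SSZ, SZ), add(SSSZ, Z)))
  [5] S(add(add(SZ, mul(SZ, SZ)), add(SSSZ, Z)))
  [6] S(add(S(add(Z, mul(SZ, SZ))), add(SSSZ, Z)))
  [7] S(S(add(add(Z, mul(SZ, SZ)), add(SSSZ, Z))))
  [8] S(S(add(mul(SZ, SZ), add(SSSZ, Z))))
  [9] S(S(add(add(SZ, mul(Z, SZ)), add(SSSZ, Z))))
  [10] S(S(add(S(add(Z, mul(Z, SZ))), add(SSSZ, Z))))
  [11] S(S(S(add(add(Z, mul(Z, SZ)), add(SSSZ, Z)))))
  [12] S(S(S(add(mul(Z, SZ), add(SSSZ, Z)))))
  [13] S(S(S(add(Z, add(SSSZ, Z)))))
  [14] S(S(S(add(SSSZ, Z))))
  [15] S(S(S(S(add(SSZ, Z)))))
  [16] S(S(S(S(S(add(SZ, Z))))))
  [17] S(S(S(S(S(S(add(Z, Z)))))))
  [18] S^6(Z)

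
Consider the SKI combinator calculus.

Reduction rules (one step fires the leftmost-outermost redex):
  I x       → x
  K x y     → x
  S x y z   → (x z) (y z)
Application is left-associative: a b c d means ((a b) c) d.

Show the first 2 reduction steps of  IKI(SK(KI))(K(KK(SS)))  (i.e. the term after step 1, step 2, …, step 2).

  start: IKI(SK(KI))(K(KK(SS)))
  step 1: KI(SK(KI))(K(KK(SS)))
  step 2: I(K(KK(SS)))

Answer: after 2 steps: I(K(KK(SS)))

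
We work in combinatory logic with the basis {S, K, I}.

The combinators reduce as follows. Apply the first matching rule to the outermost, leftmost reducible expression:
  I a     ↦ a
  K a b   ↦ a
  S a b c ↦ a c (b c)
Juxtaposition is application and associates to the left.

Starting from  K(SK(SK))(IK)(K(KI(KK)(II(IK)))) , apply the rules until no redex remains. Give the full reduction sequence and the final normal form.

Answer: normal form = KK  (in 8 steps)

Derivation:
  start: K(SK(SK))(IK)(K(KI(KK)(II(IK))))
  [1] SK(SK)(K(KI(KK)(II(IK))))
  [2] K(K(KI(KK)(II(IK))))(SK(K(KI(KK)(II(IK)))))
  [3] K(KI(KK)(II(IK)))
  [4] K(I(II(IK)))
  [5] K(II(IK))
  [6] K(I(IK))
  [7] K(IK)
  [8] KK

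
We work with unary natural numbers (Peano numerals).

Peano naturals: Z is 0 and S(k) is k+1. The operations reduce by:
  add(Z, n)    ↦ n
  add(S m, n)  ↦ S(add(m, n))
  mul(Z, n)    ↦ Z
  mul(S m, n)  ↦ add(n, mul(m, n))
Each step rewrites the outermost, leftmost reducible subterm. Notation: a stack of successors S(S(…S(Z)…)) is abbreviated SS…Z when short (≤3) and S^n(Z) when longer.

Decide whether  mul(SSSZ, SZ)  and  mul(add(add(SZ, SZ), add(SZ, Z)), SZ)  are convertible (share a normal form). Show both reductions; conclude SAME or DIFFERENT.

Term A:
  start: mul(SSSZ, SZ)
  [1] add(SZ, mul(SSZ, SZ))
  [2] S(add(Z, mul(SSZ, SZ)))
  [3] S(mul(SSZ, SZ))
  [4] S(add(SZ, mul(SZ, SZ)))
  [5] S(S(add(Z, mul(SZ, SZ))))
  [6] S(S(mul(SZ, SZ)))
  [7] S(S(add(SZ, mul(Z, SZ))))
  [8] S(S(S(add(Z, mul(Z, SZ)))))
  [9] S(S(S(mul(Z, SZ))))
  [10] SSSZ

Term B:
  start: mul(add(add(SZ, SZ), add(SZ, Z)), SZ)
  [1] mul(add(S(add(Z, SZ)), add(SZ, Z)), SZ)
  [2] mul(S(add(add(Z, SZ), add(SZ, Z))), SZ)
  [3] add(SZ, mul(add(add(Z, SZ), add(SZ, Z)), SZ))
  [4] S(add(Z, mul(add(add(Z, SZ), add(SZ, Z)), SZ)))
  [5] S(mul(add(add(Z, SZ), add(SZ, Z)), SZ))
  [6] S(mul(add(SZ, add(SZ, Z)), SZ))
  [7] S(mul(S(add(Z, add(SZ, Z))), SZ))
  [8] S(add(SZ, mul(add(Z, add(SZ, Z)), SZ)))
  [9] S(S(add(Z, mul(add(Z, add(SZ, Z)), SZ))))
  [10] S(S(mul(add(Z, add(SZ, Z)), SZ)))
  [11] S(S(mul(add(SZ, Z), SZ)))
  [12] S(S(mul(S(add(Z, Z)), SZ)))
  [13] S(S(add(SZ, mul(add(Z, Z), SZ))))
  [14] S(S(S(add(Z, mul(add(Z, Z), SZ)))))
  [15] S(S(S(mul(add(Z, Z), SZ))))
  [16] S(S(S(mul(Z, SZ))))
  [17] SSSZ

Answer: SAME — A ⇓ SSSZ, B ⇓ SSSZ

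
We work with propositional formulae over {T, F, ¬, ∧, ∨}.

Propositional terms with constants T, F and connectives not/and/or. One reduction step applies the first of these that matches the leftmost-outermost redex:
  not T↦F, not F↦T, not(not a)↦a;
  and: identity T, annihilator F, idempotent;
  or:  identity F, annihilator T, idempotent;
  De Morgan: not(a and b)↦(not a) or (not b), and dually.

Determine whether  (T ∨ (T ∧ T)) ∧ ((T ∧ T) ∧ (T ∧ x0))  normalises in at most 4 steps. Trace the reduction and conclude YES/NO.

  start: (T ∨ (T ∧ T)) ∧ ((T ∧ T) ∧ (T ∧ x0))
  [1] T ∧ ((T ∧ T) ∧ (T ∧ x0))
  [2] (T ∧ T) ∧ (T ∧ x0)
  [3] T ∧ (T ∧ x0)
  [4] T ∧ x0

Answer: NO — after 4 steps the term is T ∧ x0, not yet normal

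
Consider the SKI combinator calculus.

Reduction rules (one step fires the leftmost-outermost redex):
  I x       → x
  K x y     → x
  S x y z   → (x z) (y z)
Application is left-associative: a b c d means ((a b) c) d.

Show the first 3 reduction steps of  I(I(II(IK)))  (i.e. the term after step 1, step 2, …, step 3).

  start: I(I(II(IK)))
  [1] I(II(IK))
  [2] II(IK)
  [3] I(IK)

Answer: after 3 steps: I(IK)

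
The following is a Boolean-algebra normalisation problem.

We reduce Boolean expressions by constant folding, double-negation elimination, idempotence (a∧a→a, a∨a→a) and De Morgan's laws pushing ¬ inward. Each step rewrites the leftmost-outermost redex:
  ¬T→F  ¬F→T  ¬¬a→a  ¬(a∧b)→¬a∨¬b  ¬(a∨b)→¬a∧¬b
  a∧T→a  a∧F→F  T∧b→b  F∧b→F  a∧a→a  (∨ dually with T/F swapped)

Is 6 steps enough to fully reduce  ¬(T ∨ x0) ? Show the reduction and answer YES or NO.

Answer: YES — reaches normal form F in 3 ≤ 6 steps

Working:
  start: ¬(T ∨ x0)
  →1  ¬T ∧ ¬x0
  →2  F ∧ ¬x0
  →3  F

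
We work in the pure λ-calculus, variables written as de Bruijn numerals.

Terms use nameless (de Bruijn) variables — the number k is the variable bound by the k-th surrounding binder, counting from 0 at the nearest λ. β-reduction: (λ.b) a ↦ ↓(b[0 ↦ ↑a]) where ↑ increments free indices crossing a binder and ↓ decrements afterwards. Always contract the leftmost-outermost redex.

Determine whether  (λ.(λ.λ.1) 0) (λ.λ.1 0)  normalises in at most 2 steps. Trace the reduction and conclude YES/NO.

  start: (λ.(λ.λ.1) 0) (λ.λ.1 0)
  step 1: (λ.λ.1) (λ.λ.1 0)
  step 2: λ.λ.λ.1 0

Answer: YES — reaches normal form λ.λ.λ.1 0 in 2 ≤ 2 steps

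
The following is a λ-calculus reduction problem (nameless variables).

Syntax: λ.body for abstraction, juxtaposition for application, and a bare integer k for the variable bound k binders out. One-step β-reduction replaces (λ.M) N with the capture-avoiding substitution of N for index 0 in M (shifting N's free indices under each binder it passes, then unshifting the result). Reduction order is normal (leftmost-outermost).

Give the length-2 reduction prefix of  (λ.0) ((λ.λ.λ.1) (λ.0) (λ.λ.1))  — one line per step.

Answer: after 2 steps: (λ.λ.1) (λ.λ.1)

Working:
  start: (λ.0) ((λ.λ.λ.1) (λ.0) (λ.λ.1))
  step 1: (λ.λ.λ.1) (λ.0) (λ.λ.1)
  step 2: (λ.λ.1) (λ.λ.1)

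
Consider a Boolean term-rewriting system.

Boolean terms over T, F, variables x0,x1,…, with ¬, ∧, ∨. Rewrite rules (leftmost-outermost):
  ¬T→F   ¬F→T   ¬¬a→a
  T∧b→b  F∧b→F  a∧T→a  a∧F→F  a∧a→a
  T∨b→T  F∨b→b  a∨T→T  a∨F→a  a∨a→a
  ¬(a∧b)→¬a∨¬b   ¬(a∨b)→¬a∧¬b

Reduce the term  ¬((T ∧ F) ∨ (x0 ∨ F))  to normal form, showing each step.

  start: ¬((T ∧ F) ∨ (x0 ∨ F))
  step 1: ¬(T ∧ F) ∧ ¬(x0 ∨ F)
  step 2: (¬T ∨ ¬F) ∧ ¬(x0 ∨ F)
  step 3: (F ∨ ¬F) ∧ ¬(x0 ∨ F)
  step 4: ¬F ∧ ¬(x0 ∨ F)
  step 5: T ∧ ¬(x0 ∨ F)
  step 6: ¬(x0 ∨ F)
  step 7: ¬x0 ∧ ¬F
  step 8: ¬x0 ∧ T
  step 9: ¬x0

Answer: normal form = ¬x0  (in 9 steps)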